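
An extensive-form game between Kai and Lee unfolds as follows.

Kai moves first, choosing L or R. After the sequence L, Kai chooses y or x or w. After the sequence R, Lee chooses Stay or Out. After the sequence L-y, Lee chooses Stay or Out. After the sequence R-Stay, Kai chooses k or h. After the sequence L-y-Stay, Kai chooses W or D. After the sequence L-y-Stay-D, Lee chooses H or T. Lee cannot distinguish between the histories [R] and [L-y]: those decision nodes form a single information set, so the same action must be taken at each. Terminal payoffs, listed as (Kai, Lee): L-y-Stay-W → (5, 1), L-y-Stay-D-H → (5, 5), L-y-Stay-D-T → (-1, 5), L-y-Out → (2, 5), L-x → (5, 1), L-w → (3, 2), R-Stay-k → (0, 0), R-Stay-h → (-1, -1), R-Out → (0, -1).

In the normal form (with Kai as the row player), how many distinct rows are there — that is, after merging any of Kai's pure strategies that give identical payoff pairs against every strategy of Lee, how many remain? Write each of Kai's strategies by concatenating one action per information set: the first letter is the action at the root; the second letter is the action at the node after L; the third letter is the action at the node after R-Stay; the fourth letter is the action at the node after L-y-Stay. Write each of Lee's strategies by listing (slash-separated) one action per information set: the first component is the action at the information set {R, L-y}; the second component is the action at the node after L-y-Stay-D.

6

Kai has 24 pure strategies: LykW, LykD, LyhW, LyhD, LxkW, LxkD, LxhW, LxhD, LwkW, LwkD, LwhW, LwhD, RykW, RykD, RyhW, RyhD, RxkW, RxkD, RxhW, RxhD, RwkW, RwkD, RwhW, RwhD. Columns: Stay/H, Stay/T, Out/H, Out/T.
{LykW, LyhW} → row (5,1) (5,1) (2,5) (2,5)
{LykD, LyhD} → row (5,5) (-1,5) (2,5) (2,5)
{LxkW, LxkD, LxhW, LxhD} → row (5,1) (5,1) (5,1) (5,1)
{LwkW, LwkD, LwhW, LwhD} → row (3,2) (3,2) (3,2) (3,2)
{RykW, RykD, RxkW, RxkD, RwkW, RwkD} → row (0,0) (0,0) (0,-1) (0,-1)
{RyhW, RyhD, RxhW, RxhD, RwhW, RwhD} → row (-1,-1) (-1,-1) (0,-1) (0,-1)
That's 6 distinct rows out of 24 strategies.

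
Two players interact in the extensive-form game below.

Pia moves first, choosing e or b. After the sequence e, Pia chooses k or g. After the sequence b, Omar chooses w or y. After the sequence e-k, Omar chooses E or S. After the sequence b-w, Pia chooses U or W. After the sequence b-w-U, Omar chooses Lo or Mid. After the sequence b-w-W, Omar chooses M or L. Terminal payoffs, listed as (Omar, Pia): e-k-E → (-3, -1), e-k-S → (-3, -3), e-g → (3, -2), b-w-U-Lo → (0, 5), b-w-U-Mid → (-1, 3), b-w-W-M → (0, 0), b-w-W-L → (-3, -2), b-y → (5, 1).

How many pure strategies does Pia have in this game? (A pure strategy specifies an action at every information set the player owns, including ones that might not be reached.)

8

Pia owns the root with actions {e, b} — two choices.
Pia owns the node after e with actions {k, g} — two choices.
Pia owns the node after b-w with actions {U, W} — two choices.
A pure strategy fixes one action at each information set independently, so the count is the product 2 × 2 × 2 = 8.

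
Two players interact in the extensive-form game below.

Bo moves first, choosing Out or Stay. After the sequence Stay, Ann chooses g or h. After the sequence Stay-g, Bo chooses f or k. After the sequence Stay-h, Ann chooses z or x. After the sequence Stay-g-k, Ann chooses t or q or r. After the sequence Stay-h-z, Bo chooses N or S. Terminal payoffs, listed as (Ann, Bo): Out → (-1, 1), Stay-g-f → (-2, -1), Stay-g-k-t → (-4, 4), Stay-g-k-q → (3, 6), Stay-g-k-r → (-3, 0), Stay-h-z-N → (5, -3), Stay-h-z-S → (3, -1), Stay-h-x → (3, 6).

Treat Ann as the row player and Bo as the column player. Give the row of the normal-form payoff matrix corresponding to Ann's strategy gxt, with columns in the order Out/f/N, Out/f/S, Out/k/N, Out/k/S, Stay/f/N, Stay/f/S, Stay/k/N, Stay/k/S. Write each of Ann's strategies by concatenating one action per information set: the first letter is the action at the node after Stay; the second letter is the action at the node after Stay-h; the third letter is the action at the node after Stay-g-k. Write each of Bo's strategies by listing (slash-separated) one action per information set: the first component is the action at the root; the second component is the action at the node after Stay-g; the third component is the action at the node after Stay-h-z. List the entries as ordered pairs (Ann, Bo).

vs Out/f/N: Bo plays Out → (-1, 1)
vs Out/f/S: Bo plays Out → (-1, 1)
vs Out/k/N: Bo plays Out → (-1, 1)
vs Out/k/S: Bo plays Out → (-1, 1)
vs Stay/f/N: Bo plays Stay → Ann plays g at [Stay] → Bo plays f at [Stay-g] → (-2, -1)
vs Stay/f/S: Bo plays Stay → Ann plays g at [Stay] → Bo plays f at [Stay-g] → (-2, -1)
vs Stay/k/N: Bo plays Stay → Ann plays g at [Stay] → Bo plays k at [Stay-g] → Ann plays t at [Stay-g-k] → (-4, 4)
vs Stay/k/S: Bo plays Stay → Ann plays g at [Stay] → Bo plays k at [Stay-g] → Ann plays t at [Stay-g-k] → (-4, 4)

(-1,1) (-1,1) (-1,1) (-1,1) (-2,-1) (-2,-1) (-4,4) (-4,4)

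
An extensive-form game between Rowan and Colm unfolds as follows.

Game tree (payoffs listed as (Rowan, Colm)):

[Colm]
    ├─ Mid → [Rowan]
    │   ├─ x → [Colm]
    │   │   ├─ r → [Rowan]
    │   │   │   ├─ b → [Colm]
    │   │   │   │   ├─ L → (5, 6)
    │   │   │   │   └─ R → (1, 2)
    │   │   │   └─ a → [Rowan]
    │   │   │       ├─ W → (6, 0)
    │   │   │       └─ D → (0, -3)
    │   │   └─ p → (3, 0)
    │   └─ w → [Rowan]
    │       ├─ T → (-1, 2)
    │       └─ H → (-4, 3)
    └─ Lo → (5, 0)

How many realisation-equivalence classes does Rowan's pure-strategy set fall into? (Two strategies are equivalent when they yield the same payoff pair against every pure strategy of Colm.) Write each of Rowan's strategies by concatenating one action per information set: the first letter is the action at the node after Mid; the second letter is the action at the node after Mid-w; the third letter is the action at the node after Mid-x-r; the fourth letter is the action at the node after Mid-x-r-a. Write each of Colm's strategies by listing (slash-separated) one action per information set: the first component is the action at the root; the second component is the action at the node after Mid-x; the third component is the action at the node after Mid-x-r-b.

Rowan has 16 pure strategies: xTbW, xTbD, xTaW, xTaD, xHbW, xHbD, xHaW, xHaD, wTbW, wTbD, wTaW, wTaD, wHbW, wHbD, wHaW, wHaD. Columns: Mid/r/L, Mid/r/R, Mid/p/L, Mid/p/R, Lo/r/L, Lo/r/R, Lo/p/L, Lo/p/R.
{xTbW, xTbD, xHbW, xHbD} → row (5,6) (1,2) (3,0) (3,0) (5,0) (5,0) (5,0) (5,0)
{xTaW, xHaW} → row (6,0) (6,0) (3,0) (3,0) (5,0) (5,0) (5,0) (5,0)
{xTaD, xHaD} → row (0,-3) (0,-3) (3,0) (3,0) (5,0) (5,0) (5,0) (5,0)
{wTbW, wTbD, wTaW, wTaD} → row (-1,2) (-1,2) (-1,2) (-1,2) (5,0) (5,0) (5,0) (5,0)
{wHbW, wHbD, wHaW, wHaD} → row (-4,3) (-4,3) (-4,3) (-4,3) (5,0) (5,0) (5,0) (5,0)
That's 5 distinct rows out of 16 strategies.

5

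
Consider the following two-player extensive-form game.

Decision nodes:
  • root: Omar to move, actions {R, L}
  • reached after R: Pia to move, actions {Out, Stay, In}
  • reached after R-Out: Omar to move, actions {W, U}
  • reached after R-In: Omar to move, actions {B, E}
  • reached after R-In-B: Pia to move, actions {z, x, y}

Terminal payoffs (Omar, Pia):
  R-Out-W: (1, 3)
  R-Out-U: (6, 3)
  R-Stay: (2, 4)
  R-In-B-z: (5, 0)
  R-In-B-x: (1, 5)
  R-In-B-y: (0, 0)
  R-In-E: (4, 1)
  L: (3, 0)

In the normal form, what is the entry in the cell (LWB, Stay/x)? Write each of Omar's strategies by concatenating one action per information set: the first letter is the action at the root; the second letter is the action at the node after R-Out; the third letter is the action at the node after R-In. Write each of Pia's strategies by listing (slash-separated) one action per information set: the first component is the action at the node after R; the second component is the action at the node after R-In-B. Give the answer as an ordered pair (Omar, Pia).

Trace the play path from the root:
  Omar plays L
→ terminal payoff (3, 0).
(Omar's choice at the node after R-Out is never reached on this path, so it doesn't affect the outcome.)

(3, 0)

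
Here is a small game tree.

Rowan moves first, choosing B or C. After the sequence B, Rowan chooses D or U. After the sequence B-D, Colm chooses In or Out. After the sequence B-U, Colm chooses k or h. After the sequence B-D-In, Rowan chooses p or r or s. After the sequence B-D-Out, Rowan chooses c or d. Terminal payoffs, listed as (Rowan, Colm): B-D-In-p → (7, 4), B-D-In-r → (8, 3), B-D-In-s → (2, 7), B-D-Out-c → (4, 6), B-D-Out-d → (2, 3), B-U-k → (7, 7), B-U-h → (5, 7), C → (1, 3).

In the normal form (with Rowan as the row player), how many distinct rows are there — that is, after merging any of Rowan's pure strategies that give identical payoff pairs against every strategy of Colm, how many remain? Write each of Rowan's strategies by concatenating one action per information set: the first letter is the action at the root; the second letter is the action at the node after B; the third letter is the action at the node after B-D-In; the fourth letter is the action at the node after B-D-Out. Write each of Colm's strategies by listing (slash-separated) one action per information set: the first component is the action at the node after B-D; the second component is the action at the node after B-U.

8

Rowan has 24 pure strategies: BDpc, BDpd, BDrc, BDrd, BDsc, BDsd, BUpc, BUpd, BUrc, BUrd, BUsc, BUsd, CDpc, CDpd, CDrc, CDrd, CDsc, CDsd, CUpc, CUpd, CUrc, CUrd, CUsc, CUsd. Columns: In/k, In/h, Out/k, Out/h.
{BDpc} → row (7,4) (7,4) (4,6) (4,6)
{BDpd} → row (7,4) (7,4) (2,3) (2,3)
{BDrc} → row (8,3) (8,3) (4,6) (4,6)
{BDrd} → row (8,3) (8,3) (2,3) (2,3)
{BDsc} → row (2,7) (2,7) (4,6) (4,6)
{BDsd} → row (2,7) (2,7) (2,3) (2,3)
{BUpc, BUpd, BUrc, BUrd, BUsc, BUsd} → row (7,7) (5,7) (7,7) (5,7)
{CDpc, CDpd, CDrc, CDrd, CDsc, CDsd, CUpc, CUpd, CUrc, CUrd, CUsc, CUsd} → row (1,3) (1,3) (1,3) (1,3)
That's 8 distinct rows out of 24 strategies.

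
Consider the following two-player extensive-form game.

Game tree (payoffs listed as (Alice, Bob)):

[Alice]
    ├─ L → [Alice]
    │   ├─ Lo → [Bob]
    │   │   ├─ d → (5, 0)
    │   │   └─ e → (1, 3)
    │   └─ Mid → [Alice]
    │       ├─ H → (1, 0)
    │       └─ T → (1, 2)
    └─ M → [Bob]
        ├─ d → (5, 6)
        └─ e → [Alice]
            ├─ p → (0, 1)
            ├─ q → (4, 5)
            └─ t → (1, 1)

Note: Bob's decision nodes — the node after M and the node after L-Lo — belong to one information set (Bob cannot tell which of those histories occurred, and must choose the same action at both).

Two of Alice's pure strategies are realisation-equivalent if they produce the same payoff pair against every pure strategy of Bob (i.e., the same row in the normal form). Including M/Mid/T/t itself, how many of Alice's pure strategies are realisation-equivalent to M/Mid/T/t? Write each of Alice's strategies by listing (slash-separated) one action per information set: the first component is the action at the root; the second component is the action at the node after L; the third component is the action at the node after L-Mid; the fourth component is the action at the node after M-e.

Row for M/Mid/T/t (columns d, e): (5,6) (1,1).
Under M/Mid/T/t, Alice's choice at the node after L and at the node after L-Mid can never be reached regardless of what Bob does, so varying those choices leaves every outcome unchanged.
Holding the reachable choices fixed and varying the unreachable ones freely already gives 2 × 2 = 4 equivalent strategies.
No other strategy reproduces this row, so those 4 are the full class: M/Lo/H/t, M/Lo/T/t, M/Mid/H/t, M/Mid/T/t.

4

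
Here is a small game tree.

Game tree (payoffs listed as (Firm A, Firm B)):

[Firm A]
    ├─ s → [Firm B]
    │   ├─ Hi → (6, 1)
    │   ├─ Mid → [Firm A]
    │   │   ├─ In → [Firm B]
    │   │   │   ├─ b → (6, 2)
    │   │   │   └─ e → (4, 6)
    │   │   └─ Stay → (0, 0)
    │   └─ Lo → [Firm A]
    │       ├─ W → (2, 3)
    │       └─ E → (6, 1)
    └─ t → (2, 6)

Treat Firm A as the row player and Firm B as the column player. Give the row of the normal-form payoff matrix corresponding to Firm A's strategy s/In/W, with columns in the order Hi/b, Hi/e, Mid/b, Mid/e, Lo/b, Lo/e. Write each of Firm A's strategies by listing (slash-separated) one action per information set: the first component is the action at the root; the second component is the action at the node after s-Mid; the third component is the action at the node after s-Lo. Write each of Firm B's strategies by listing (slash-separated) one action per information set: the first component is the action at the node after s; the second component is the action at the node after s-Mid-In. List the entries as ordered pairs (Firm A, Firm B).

vs Hi/b: Firm A plays s → Firm B plays Hi at [s] → (6, 1)
vs Hi/e: Firm A plays s → Firm B plays Hi at [s] → (6, 1)
vs Mid/b: Firm A plays s → Firm B plays Mid at [s] → Firm A plays In at [s-Mid] → Firm B plays b at [s-Mid-In] → (6, 2)
vs Mid/e: Firm A plays s → Firm B plays Mid at [s] → Firm A plays In at [s-Mid] → Firm B plays e at [s-Mid-In] → (4, 6)
vs Lo/b: Firm A plays s → Firm B plays Lo at [s] → Firm A plays W at [s-Lo] → (2, 3)
vs Lo/e: Firm A plays s → Firm B plays Lo at [s] → Firm A plays W at [s-Lo] → (2, 3)

(6,1) (6,1) (6,2) (4,6) (2,3) (2,3)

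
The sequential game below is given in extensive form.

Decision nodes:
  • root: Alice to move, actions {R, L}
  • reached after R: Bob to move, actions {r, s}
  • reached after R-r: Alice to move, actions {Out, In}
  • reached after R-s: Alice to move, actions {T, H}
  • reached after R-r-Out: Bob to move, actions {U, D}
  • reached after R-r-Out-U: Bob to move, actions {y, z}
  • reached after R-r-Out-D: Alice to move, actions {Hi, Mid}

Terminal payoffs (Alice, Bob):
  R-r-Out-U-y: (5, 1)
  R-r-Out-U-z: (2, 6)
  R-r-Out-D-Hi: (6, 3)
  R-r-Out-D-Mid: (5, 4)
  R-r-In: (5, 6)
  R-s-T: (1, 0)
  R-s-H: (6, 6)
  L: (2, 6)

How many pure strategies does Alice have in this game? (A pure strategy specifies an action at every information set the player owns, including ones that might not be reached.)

Alice owns the root with actions {R, L} — two choices.
Alice owns the node after R-r with actions {Out, In} — two choices.
Alice owns the node after R-s with actions {T, H} — two choices.
Alice owns the node after R-r-Out-D with actions {Hi, Mid} — two choices.
A pure strategy fixes one action at each information set independently, so the count is the product 2 × 2 × 2 × 2 = 16.

16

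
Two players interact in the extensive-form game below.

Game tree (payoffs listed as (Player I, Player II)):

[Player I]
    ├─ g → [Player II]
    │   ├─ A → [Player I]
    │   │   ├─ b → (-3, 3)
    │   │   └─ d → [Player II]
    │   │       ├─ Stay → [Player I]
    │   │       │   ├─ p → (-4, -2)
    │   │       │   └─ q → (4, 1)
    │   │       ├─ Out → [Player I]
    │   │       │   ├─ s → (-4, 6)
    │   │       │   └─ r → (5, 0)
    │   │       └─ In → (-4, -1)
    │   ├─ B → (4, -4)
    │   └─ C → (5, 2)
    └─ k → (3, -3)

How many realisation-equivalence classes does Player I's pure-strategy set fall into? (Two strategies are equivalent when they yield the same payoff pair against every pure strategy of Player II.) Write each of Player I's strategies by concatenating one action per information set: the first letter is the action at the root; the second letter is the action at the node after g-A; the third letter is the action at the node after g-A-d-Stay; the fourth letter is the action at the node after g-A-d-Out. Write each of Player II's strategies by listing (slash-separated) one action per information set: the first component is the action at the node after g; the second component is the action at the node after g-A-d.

6

Player I has 16 pure strategies: gbps, gbpr, gbqs, gbqr, gdps, gdpr, gdqs, gdqr, kbps, kbpr, kbqs, kbqr, kdps, kdpr, kdqs, kdqr. Columns: A/Stay, A/Out, A/In, B/Stay, B/Out, B/In, C/Stay, C/Out, C/In.
{gbps, gbpr, gbqs, gbqr} → row (-3,3) (-3,3) (-3,3) (4,-4) (4,-4) (4,-4) (5,2) (5,2) (5,2)
{gdps} → row (-4,-2) (-4,6) (-4,-1) (4,-4) (4,-4) (4,-4) (5,2) (5,2) (5,2)
{gdpr} → row (-4,-2) (5,0) (-4,-1) (4,-4) (4,-4) (4,-4) (5,2) (5,2) (5,2)
{gdqs} → row (4,1) (-4,6) (-4,-1) (4,-4) (4,-4) (4,-4) (5,2) (5,2) (5,2)
{gdqr} → row (4,1) (5,0) (-4,-1) (4,-4) (4,-4) (4,-4) (5,2) (5,2) (5,2)
{kbps, kbpr, kbqs, kbqr, kdps, kdpr, kdqs, kdqr} → row (3,-3) (3,-3) (3,-3) (3,-3) (3,-3) (3,-3) (3,-3) (3,-3) (3,-3)
That's 6 distinct rows out of 16 strategies.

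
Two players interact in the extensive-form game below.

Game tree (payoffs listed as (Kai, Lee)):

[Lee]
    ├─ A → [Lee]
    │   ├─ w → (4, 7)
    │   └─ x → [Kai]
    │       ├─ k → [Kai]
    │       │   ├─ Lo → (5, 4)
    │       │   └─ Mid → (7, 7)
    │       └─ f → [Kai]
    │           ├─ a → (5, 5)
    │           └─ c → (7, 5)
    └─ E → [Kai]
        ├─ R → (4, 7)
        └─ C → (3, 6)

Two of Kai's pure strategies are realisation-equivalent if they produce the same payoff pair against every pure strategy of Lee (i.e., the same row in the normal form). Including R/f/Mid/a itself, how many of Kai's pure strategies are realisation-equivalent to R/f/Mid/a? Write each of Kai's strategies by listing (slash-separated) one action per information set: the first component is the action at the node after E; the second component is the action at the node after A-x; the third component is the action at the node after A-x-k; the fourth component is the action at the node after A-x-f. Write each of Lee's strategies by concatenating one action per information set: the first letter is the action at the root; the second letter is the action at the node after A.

2

Row for R/f/Mid/a (columns Aw, Ax, Ew, Ex): (4,7) (5,5) (4,7) (4,7).
Under R/f/Mid/a, Kai's choice at the node after A-x-k can never be reached regardless of what Lee does, so varying those choices leaves every outcome unchanged.
Holding the reachable choices fixed and varying the unreachable one freely already gives 2 equivalent strategies.
No other strategy reproduces this row, so those 2 are the full class: R/f/Lo/a, R/f/Mid/a.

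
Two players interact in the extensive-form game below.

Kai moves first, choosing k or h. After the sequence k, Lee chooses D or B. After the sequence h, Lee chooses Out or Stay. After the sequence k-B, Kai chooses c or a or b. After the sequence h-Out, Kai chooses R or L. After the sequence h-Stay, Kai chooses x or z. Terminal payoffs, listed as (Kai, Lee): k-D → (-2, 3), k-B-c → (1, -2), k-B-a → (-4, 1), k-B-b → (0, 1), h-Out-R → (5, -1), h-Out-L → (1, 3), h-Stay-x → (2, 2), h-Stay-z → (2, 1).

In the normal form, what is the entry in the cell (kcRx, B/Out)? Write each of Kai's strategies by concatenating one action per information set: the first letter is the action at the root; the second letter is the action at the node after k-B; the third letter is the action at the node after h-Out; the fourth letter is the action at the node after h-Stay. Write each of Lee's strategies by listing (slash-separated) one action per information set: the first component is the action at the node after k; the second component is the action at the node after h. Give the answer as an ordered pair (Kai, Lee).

(1, -2)

Trace the play path from the root:
  Kai plays k
  Lee plays B at [k]
  Kai plays c at [k-B]
→ terminal payoff (1, -2).
(Kai's choice at the node after h-Out is never reached on this path, so it doesn't affect the outcome.)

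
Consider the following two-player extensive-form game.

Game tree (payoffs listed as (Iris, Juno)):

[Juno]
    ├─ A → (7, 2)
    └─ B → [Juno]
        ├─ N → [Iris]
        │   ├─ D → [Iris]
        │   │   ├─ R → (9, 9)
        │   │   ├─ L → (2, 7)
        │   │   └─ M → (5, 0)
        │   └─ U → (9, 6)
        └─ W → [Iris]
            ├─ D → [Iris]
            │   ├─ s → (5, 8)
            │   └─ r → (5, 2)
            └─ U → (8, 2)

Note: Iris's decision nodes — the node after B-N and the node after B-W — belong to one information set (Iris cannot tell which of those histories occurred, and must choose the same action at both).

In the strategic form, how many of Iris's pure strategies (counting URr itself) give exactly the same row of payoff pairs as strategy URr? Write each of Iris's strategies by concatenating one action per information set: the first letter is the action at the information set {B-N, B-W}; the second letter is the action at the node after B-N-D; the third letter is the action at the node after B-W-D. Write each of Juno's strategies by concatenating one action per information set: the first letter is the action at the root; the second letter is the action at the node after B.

6

Row for URr (columns AN, AW, BN, BW): (7,2) (7,2) (9,6) (8,2).
Under URr, Iris's choice at the node after B-N-D and at the node after B-W-D can never be reached regardless of what Juno does, so varying those choices leaves every outcome unchanged.
Holding the reachable choices fixed and varying the unreachable ones freely already gives 3 × 2 = 6 equivalent strategies.
No other strategy reproduces this row, so those 6 are the full class: URs, URr, ULs, ULr, UMs, UMr.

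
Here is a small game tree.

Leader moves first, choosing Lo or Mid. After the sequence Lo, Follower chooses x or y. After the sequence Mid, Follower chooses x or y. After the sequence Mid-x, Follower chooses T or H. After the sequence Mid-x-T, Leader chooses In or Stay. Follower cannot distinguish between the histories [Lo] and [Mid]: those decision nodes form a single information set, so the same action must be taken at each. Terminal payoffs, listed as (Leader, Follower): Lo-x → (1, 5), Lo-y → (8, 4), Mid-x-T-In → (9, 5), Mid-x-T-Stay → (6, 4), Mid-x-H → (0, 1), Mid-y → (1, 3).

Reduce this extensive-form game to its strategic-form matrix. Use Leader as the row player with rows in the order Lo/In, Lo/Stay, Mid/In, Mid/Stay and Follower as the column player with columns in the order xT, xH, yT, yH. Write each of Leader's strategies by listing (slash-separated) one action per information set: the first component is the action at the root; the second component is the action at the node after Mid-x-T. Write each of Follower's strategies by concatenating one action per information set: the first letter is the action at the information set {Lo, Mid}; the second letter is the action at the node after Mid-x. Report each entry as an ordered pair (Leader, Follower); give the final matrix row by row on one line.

Lo/In: (1,5) (1,5) (8,4) (8,4) | Lo/Stay: (1,5) (1,5) (8,4) (8,4) | Mid/In: (9,5) (0,1) (1,3) (1,3) | Mid/Stay: (6,4) (0,1) (1,3) (1,3)

               xT       xH       yT       yH
   Lo/In    (1,5)    (1,5)    (8,4)    (8,4)
 Lo/Stay    (1,5)    (1,5)    (8,4)    (8,4)
  Mid/In    (9,5)    (0,1)    (1,3)    (1,3)
Mid/Stay    (6,4)    (0,1)    (1,3)    (1,3)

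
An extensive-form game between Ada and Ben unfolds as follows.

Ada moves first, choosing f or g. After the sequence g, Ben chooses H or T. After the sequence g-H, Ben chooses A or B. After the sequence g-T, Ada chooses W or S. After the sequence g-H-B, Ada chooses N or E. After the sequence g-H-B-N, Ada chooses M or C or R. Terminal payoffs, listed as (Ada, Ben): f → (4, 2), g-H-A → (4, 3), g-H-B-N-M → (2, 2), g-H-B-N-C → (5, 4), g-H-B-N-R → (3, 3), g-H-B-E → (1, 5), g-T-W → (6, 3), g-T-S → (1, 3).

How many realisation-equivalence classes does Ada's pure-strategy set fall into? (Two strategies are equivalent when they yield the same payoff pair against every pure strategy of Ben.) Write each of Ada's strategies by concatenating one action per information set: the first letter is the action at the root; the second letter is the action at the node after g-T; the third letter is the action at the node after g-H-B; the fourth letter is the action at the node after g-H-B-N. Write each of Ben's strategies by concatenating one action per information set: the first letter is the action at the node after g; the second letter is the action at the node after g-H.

Ada has 24 pure strategies: fWNM, fWNC, fWNR, fWEM, fWEC, fWER, fSNM, fSNC, fSNR, fSEM, fSEC, fSER, gWNM, gWNC, gWNR, gWEM, gWEC, gWER, gSNM, gSNC, gSNR, gSEM, gSEC, gSER. Columns: HA, HB, TA, TB.
{fWNM, fWNC, fWNR, fWEM, fWEC, fWER, fSNM, fSNC, fSNR, fSEM, fSEC, fSER} → row (4,2) (4,2) (4,2) (4,2)
{gWNM} → row (4,3) (2,2) (6,3) (6,3)
{gWNC} → row (4,3) (5,4) (6,3) (6,3)
{gWNR} → row (4,3) (3,3) (6,3) (6,3)
{gWEM, gWEC, gWER} → row (4,3) (1,5) (6,3) (6,3)
{gSNM} → row (4,3) (2,2) (1,3) (1,3)
{gSNC} → row (4,3) (5,4) (1,3) (1,3)
{gSNR} → row (4,3) (3,3) (1,3) (1,3)
{gSEM, gSEC, gSER} → row (4,3) (1,5) (1,3) (1,3)
That's 9 distinct rows out of 24 strategies.

9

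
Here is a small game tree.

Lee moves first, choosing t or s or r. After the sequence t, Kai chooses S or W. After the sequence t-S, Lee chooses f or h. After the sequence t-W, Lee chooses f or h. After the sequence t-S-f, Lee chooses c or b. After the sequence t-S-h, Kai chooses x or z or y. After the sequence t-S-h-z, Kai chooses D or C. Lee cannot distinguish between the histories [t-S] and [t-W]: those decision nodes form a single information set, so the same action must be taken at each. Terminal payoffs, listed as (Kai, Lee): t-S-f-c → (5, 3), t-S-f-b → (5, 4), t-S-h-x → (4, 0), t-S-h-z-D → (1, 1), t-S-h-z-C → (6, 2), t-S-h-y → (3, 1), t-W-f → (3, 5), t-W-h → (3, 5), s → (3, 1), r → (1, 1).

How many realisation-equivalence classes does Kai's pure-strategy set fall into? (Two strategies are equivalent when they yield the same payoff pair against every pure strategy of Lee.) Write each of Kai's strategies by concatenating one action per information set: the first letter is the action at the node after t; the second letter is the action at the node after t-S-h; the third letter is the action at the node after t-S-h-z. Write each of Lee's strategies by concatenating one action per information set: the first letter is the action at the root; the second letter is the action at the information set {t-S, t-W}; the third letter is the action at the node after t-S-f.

5

Kai has 12 pure strategies: SxD, SxC, SzD, SzC, SyD, SyC, WxD, WxC, WzD, WzC, WyD, WyC. Columns: tfc, tfb, thc, thb, sfc, sfb, shc, shb, rfc, rfb, rhc, rhb.
{SxD, SxC} → row (5,3) (5,4) (4,0) (4,0) (3,1) (3,1) (3,1) (3,1) (1,1) (1,1) (1,1) (1,1)
{SzD} → row (5,3) (5,4) (1,1) (1,1) (3,1) (3,1) (3,1) (3,1) (1,1) (1,1) (1,1) (1,1)
{SzC} → row (5,3) (5,4) (6,2) (6,2) (3,1) (3,1) (3,1) (3,1) (1,1) (1,1) (1,1) (1,1)
{SyD, SyC} → row (5,3) (5,4) (3,1) (3,1) (3,1) (3,1) (3,1) (3,1) (1,1) (1,1) (1,1) (1,1)
{WxD, WxC, WzD, WzC, WyD, WyC} → row (3,5) (3,5) (3,5) (3,5) (3,1) (3,1) (3,1) (3,1) (1,1) (1,1) (1,1) (1,1)
That's 5 distinct rows out of 12 strategies.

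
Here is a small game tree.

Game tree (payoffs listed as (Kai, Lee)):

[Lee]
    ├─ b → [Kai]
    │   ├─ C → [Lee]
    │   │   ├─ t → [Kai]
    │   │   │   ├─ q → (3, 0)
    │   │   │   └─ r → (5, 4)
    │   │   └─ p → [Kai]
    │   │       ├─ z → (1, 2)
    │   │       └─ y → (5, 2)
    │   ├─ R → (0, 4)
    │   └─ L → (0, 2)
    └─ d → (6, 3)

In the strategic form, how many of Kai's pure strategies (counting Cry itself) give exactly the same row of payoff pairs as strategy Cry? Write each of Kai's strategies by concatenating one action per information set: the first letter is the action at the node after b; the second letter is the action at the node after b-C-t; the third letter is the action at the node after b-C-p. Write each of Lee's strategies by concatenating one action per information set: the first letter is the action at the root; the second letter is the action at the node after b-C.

Row for Cry (columns bt, bp, dt, dp): (5,4) (5,2) (6,3) (6,3).
Every one of Kai's information sets is on the play path for some reply by Lee when Kai follows Cry.
Changing the action at any of them therefore changes at least one column, so only Cry itself gives this row.

1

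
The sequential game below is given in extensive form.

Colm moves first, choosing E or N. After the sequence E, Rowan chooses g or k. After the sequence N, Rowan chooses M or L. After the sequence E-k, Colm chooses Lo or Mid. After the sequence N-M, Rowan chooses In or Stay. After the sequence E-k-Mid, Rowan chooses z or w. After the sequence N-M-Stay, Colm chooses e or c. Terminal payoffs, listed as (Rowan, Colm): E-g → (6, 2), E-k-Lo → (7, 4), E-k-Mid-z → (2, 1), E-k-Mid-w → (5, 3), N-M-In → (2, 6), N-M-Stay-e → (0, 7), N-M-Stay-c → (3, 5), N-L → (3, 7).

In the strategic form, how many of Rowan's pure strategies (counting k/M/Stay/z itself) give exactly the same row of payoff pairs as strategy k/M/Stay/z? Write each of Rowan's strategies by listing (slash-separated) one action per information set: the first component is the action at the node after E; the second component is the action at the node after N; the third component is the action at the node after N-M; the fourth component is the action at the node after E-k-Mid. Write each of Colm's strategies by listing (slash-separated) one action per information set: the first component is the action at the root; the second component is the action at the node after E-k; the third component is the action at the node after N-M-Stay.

1

Row for k/M/Stay/z (columns E/Lo/e, E/Lo/c, E/Mid/e, E/Mid/c, N/Lo/e, N/Lo/c, N/Mid/e, N/Mid/c): (7,4) (7,4) (2,1) (2,1) (0,7) (3,5) (0,7) (3,5).
Every one of Rowan's information sets is on the play path for some reply by Colm when Rowan follows k/M/Stay/z.
Changing the action at any of them therefore changes at least one column, so only k/M/Stay/z itself gives this row.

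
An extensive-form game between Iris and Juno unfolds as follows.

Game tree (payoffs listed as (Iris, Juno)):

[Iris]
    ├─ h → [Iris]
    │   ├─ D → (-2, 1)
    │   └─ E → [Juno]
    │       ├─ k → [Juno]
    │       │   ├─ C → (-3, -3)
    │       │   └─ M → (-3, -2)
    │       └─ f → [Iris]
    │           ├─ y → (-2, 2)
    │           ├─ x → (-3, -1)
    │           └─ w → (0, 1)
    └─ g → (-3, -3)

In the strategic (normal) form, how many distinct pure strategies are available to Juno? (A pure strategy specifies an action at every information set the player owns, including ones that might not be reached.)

4

Juno owns the node after h-E with actions {k, f} — two choices.
Juno owns the node after h-E-k with actions {C, M} — two choices.
A pure strategy fixes one action at each information set independently, so the count is the product 2 × 2 = 4.
(For reference, Iris has 12 pure strategies, giving a 4×12 normal-form matrix.)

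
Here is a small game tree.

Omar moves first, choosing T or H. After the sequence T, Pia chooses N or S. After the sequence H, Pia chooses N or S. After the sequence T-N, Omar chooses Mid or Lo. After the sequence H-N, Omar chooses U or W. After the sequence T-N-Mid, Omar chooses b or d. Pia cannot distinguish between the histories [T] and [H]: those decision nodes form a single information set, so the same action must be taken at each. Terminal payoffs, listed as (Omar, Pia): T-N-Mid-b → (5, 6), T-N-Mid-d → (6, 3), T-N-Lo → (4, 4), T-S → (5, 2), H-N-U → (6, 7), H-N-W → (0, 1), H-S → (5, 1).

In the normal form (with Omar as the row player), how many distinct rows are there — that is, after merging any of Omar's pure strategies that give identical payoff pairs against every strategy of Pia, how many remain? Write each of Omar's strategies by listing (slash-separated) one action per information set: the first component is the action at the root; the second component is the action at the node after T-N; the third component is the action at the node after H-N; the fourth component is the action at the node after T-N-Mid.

Omar has 16 pure strategies: T/Mid/U/b, T/Mid/U/d, T/Mid/W/b, T/Mid/W/d, T/Lo/U/b, T/Lo/U/d, T/Lo/W/b, T/Lo/W/d, H/Mid/U/b, H/Mid/U/d, H/Mid/W/b, H/Mid/W/d, H/Lo/U/b, H/Lo/U/d, H/Lo/W/b, H/Lo/W/d. Columns: N, S.
{T/Mid/U/b, T/Mid/W/b} → row (5,6) (5,2)
{T/Mid/U/d, T/Mid/W/d} → row (6,3) (5,2)
{T/Lo/U/b, T/Lo/U/d, T/Lo/W/b, T/Lo/W/d} → row (4,4) (5,2)
{H/Mid/U/b, H/Mid/U/d, H/Lo/U/b, H/Lo/U/d} → row (6,7) (5,1)
{H/Mid/W/b, H/Mid/W/d, H/Lo/W/b, H/Lo/W/d} → row (0,1) (5,1)
That's 5 distinct rows out of 16 strategies.

5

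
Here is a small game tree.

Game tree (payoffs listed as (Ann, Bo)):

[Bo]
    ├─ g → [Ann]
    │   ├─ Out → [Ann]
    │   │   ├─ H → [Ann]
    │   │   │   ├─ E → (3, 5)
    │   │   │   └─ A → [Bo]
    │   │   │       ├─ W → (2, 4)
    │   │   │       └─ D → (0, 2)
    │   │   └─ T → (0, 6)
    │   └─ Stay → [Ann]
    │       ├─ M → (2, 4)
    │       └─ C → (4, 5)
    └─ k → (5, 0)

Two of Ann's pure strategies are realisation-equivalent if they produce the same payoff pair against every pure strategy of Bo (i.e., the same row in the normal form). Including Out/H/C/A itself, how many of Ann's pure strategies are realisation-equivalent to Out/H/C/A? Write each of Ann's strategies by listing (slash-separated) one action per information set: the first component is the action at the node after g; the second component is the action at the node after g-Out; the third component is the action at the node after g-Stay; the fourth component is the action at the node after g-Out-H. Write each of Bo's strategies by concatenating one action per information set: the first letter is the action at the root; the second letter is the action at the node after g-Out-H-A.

Row for Out/H/C/A (columns gW, gD, kW, kD): (2,4) (0,2) (5,0) (5,0).
Under Out/H/C/A, Ann's choice at the node after g-Stay can never be reached regardless of what Bo does, so varying those choices leaves every outcome unchanged.
Holding the reachable choices fixed and varying the unreachable one freely already gives 2 equivalent strategies.
No other strategy reproduces this row, so those 2 are the full class: Out/H/M/A, Out/H/C/A.

2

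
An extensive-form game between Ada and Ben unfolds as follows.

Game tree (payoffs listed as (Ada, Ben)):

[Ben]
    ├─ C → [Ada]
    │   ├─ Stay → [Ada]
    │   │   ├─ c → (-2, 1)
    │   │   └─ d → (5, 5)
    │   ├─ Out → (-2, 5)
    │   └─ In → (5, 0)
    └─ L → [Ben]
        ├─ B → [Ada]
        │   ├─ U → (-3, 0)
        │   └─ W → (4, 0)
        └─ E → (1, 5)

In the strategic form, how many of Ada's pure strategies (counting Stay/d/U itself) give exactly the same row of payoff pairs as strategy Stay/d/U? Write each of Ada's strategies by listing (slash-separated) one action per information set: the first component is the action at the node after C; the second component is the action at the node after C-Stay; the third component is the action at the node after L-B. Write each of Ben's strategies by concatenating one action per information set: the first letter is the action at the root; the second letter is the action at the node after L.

1

Row for Stay/d/U (columns CB, CE, LB, LE): (5,5) (5,5) (-3,0) (1,5).
Every one of Ada's information sets is on the play path for some reply by Ben when Ada follows Stay/d/U.
Changing the action at any of them therefore changes at least one column, so only Stay/d/U itself gives this row.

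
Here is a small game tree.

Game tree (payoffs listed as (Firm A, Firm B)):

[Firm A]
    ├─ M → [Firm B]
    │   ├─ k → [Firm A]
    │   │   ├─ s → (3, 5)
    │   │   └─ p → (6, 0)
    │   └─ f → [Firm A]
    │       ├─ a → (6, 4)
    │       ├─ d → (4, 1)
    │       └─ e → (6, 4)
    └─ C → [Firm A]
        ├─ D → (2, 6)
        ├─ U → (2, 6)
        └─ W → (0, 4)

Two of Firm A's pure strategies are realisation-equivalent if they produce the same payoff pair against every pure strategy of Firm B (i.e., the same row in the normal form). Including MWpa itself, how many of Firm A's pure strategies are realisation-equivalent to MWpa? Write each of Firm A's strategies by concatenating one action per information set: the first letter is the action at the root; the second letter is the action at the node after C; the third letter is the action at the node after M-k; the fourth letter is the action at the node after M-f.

6

Row for MWpa (columns k, f): (6,0) (6,4).
Under MWpa, Firm A's choice at the node after C can never be reached regardless of what Firm B does, so varying those choices leaves every outcome unchanged.
Holding the reachable choices fixed and varying the unreachable one freely already gives 3 equivalent strategies.
Checking the remaining rows, MDpe, MUpe, MWpe also happen to give the same payoffs in every column, bringing the total to 6: MDpa, MDpe, MUpa, MUpe, MWpa, MWpe.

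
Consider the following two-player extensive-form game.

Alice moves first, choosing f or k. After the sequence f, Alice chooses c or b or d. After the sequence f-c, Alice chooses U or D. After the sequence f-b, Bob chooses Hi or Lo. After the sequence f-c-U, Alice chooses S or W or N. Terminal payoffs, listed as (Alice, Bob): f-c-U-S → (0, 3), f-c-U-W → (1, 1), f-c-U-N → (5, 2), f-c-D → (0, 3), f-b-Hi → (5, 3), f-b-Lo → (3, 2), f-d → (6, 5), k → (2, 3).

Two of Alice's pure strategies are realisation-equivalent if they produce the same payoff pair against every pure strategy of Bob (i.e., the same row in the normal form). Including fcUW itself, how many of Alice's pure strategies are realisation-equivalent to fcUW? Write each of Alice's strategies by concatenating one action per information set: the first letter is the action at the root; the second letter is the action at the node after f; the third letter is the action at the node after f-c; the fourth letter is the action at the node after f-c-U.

Row for fcUW (columns Hi, Lo): (1,1) (1,1).
Every one of Alice's information sets is on the play path for some reply by Bob when Alice follows fcUW.
Changing the action at any of them therefore changes at least one column, so only fcUW itself gives this row.

1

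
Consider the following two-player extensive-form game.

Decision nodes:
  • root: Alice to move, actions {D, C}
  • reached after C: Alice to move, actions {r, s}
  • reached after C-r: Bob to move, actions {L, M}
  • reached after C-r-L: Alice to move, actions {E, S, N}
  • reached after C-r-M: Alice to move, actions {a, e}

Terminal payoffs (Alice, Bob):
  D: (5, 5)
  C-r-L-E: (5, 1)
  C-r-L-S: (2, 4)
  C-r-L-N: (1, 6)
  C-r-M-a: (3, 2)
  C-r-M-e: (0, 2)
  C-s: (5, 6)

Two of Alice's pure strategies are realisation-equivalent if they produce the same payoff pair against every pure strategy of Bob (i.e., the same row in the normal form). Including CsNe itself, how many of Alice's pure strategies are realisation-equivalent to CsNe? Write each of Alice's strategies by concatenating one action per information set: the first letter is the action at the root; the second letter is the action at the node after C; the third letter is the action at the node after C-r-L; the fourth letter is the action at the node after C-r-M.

Row for CsNe (columns L, M): (5,6) (5,6).
Under CsNe, Alice's choice at the node after C-r-L and at the node after C-r-M can never be reached regardless of what Bob does, so varying those choices leaves every outcome unchanged.
Holding the reachable choices fixed and varying the unreachable ones freely already gives 3 × 2 = 6 equivalent strategies.
No other strategy reproduces this row, so those 6 are the full class: CsEa, CsEe, CsSa, CsSe, CsNa, CsNe.

6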